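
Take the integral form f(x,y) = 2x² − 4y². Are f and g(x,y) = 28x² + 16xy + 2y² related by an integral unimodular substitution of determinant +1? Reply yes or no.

D₁ = 32, D₂ = 32
river cycle of f (length 2): (2, 4, -2), (-2, 4, 2)
river cycle of g (length 2): (2, 4, -2), (-2, 4, 2)
cycles coincide ⇒ equivalent

yes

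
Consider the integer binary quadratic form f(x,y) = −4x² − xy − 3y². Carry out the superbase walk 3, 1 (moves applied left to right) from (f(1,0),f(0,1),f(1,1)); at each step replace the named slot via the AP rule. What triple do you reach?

start (-4,-3,-8) = (f(1,0),f(0,1),f(1,1))
replace slot 3: 2·((-4)+(-3)) − (-8) = -6 → (-4,-3,-6)
replace slot 1: 2·((-3)+(-6)) − (-4) = -14 → (-14,-3,-6)

-14,-3,-6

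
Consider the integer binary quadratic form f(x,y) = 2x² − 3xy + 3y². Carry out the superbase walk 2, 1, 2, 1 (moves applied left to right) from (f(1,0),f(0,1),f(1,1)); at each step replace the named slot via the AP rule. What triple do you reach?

start (2,3,2) = (f(1,0),f(0,1),f(1,1))
replace slot 2: 2·(2+2) − 3 = 5 → (2,5,2)
replace slot 1: 2·(5+2) − 2 = 12 → (12,5,2)
replace slot 2: 2·(12+2) − 5 = 23 → (12,23,2)
replace slot 1: 2·(23+2) − 12 = 38 → (38,23,2)

38,23,2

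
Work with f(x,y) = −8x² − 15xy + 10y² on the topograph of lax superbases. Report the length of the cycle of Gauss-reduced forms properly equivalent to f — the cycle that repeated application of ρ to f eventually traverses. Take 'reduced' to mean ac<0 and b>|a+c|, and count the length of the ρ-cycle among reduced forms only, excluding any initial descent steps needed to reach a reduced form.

D = 545, ⌊√D⌋ = 23
descent: ρ → (10,15,-8)  [lands on river]
river: ρ → (-8,17,8)
river: ρ → (8,15,-10)
river: ρ → (-10,5,13)
river: ρ → (13,21,-2)
river: ρ → (-2,23,2)
river: ρ → (2,21,-13)
river: ρ → (-13,5,10)
ρ-cycle length = 8 (tail of 1 descent step not counted)

8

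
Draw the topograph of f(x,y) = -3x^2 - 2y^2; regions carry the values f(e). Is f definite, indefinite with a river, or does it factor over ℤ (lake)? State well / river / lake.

D = b²−4ac = 0² − 4·(-3)·(-2) = -24
D < 0 ⇒ definite ⇒ every region one sign ⇒ single well

well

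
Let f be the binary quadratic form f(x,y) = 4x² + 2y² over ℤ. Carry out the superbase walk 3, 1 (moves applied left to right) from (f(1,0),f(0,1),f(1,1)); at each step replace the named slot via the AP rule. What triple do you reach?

start (4,2,6) = (f(1,0),f(0,1),f(1,1))
replace slot 3: 2·(4+2) − 6 = 6 → (4,2,6)
replace slot 1: 2·(2+6) − 4 = 12 → (12,2,6)

12,2,6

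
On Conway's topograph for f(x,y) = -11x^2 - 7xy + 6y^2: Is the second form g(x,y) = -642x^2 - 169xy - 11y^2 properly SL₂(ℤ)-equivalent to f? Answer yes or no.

D₁ = 313, D₂ = 313
river cycle of f (length 38): (6, 7, -11), (-11, 15, 2), (2, 17, -3), (-3, 13, 12), (12, 11, -4), (-4, 13, 9), (9, 5, -8), (-8, 11, 6), (6, 13, -6), (-6, 11, 8), … (28 more)
river cycle of g (length 38): (-11, 15, 2), (2, 17, -3), (-3, 13, 12), (12, 11, -4), (-4, 13, 9), (9, 5, -8), (-8, 11, 6), (6, 13, -6), (-6, 11, 8), (8, 5, -9), … (28 more)
cycles coincide ⇒ equivalent

yes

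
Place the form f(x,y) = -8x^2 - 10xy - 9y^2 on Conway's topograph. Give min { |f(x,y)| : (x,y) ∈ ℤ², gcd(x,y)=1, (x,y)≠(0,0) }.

translate: b→-6 (≡10 mod 16), so (8,10,9)→(8,-6,7)
flip: (8,-6,7)→(7,6,8)
reduced (well bottom): (7,6,8) with a≤c, −a<b≤a
well minimum |f| = |-7| = 7 (negative-definite)

7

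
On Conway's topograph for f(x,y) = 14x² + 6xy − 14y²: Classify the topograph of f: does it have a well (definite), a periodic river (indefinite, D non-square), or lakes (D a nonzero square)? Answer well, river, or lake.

D = b²−4ac = 6² − 4·14·(-14) = 820
D > 0 non-square ⇒ indefinite ⇒ periodic river

river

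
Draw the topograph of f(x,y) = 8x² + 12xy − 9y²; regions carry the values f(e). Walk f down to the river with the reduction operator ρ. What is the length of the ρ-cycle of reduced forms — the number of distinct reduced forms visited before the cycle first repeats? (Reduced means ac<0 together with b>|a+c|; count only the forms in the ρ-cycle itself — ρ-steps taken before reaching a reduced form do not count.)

D = 432, ⌊√D⌋ = 20
river: ρ → (-9,6,11)
river: ρ → (11,16,-4)
river: ρ → (-4,16,11)
river: ρ → (11,6,-9)
river: ρ → (-9,12,8)
river: ρ → (8,20,-1)
river: ρ → (-1,20,8)
river: ρ → (8,12,-9)
ρ-cycle length = 8 (tail of 0 descent steps not counted)

8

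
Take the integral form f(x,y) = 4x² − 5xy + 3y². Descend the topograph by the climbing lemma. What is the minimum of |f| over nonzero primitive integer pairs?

translate: b→3 (≡-5 mod 8), so (4,-5,3)→(4,3,2)
flip: (4,3,2)→(2,-3,4)
translate: b→1 (≡-3 mod 4), so (2,-3,4)→(2,1,3)
reduced (well bottom): (2,1,3) with a≤c, −a<b≤a
well minimum = a = 2

2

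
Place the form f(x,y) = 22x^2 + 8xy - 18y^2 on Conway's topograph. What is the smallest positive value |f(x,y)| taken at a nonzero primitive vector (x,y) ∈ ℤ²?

river: ρ → (-18,28,12)
river: ρ → (12,20,-26)
river: ρ → (-26,32,6)
river: ρ → (6,40,-2)
river: ρ → (-2,40,6)
river: ρ → (6,32,-26)
river: ρ → (-26,20,12)
river: ρ → (12,28,-18)
river: ρ → (-18,8,22)
river: ρ → (22,36,-4)
river: ρ → (-4,36,22)
river: ρ → (22,8,-18)
closes: descent 0, river 12
min |a| on river = 2

2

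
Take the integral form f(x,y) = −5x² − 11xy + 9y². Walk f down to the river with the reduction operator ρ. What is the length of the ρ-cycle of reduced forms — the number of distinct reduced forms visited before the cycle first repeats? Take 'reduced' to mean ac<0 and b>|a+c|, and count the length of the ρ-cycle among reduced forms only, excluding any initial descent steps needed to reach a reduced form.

D = 301, ⌊√D⌋ = 17
descent: ρ → (9,11,-5)  [lands on river]
river: ρ → (-5,9,11)
river: ρ → (11,13,-3)
river: ρ → (-3,17,1)
river: ρ → (1,17,-3)
river: ρ → (-3,13,11)
river: ρ → (11,9,-5)
river: ρ → (-5,11,9)
river: ρ → (9,7,-7)
river: ρ → (-7,7,9)
ρ-cycle length = 10 (tail of 1 descent step not counted)

10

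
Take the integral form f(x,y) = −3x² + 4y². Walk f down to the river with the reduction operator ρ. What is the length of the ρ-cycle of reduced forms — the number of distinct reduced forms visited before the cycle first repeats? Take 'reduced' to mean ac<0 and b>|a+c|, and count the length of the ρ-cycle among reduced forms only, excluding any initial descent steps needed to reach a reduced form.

D = 48, ⌊√D⌋ = 6
descent: ρ → (4,0,-3)
descent: ρ → (-3,6,1)  [lands on river]
river: ρ → (1,6,-3)
ρ-cycle length = 2 (tail of 2 descent steps not counted)

2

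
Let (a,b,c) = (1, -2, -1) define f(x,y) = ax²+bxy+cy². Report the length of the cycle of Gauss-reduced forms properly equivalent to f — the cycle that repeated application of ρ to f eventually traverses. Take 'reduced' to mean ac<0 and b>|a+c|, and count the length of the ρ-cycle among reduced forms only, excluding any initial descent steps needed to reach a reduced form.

D = 8, ⌊√D⌋ = 2
descent: ρ → (-1,2,1)  [lands on river]
river: ρ → (1,2,-1)
ρ-cycle length = 2 (tail of 1 descent step not counted)

2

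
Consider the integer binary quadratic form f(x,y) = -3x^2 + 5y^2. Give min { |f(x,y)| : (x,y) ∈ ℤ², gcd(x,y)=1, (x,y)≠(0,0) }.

descent: ρ → (5,0,-3)
descent: ρ → (-3,6,2)  [lands on river]
river: ρ → (2,6,-3)
closes: descent 2, river 2
min |a| on river = 2

2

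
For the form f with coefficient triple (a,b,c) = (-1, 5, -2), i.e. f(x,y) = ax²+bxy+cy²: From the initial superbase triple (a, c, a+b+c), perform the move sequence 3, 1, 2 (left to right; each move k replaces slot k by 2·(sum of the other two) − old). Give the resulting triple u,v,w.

start (-1,-2,2) = (f(1,0),f(0,1),f(1,1))
replace slot 3: 2·((-1)+(-2)) − 2 = -8 → (-1,-2,-8)
replace slot 1: 2·((-2)+(-8)) − (-1) = -19 → (-19,-2,-8)
replace slot 2: 2·((-19)+(-8)) − (-2) = -52 → (-19,-52,-8)

-19,-52,-8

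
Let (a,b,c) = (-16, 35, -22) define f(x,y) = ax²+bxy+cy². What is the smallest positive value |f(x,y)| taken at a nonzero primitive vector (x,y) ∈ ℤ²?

translate: b→-3 (≡-35 mod 32), so (16,-35,22)→(16,-3,3)
flip: (16,-3,3)→(3,3,16)
reduced (well bottom): (3,3,16) with a≤c, −a<b≤a
well minimum |f| = |-3| = 3 (negative-definite)

3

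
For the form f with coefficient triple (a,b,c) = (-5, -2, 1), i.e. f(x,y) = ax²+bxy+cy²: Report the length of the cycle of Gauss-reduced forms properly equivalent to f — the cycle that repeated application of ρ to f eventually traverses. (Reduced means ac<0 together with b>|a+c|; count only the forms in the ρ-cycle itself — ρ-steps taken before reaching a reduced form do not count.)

D = 24, ⌊√D⌋ = 4
descent: ρ → (1,4,-2)  [lands on river]
river: ρ → (-2,4,1)
ρ-cycle length = 2 (tail of 1 descent step not counted)

2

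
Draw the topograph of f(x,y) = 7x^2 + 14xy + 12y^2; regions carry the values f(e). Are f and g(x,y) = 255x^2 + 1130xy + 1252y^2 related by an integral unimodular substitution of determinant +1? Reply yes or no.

D₁ = -140, D₂ = -140
f: translate: b→0 (≡14 mod 14), so (7,14,12)→(7,0,5)
f: flip: (7,0,5)→(5,0,7)
f: reduced (well bottom): (5,0,7) with a≤c, −a<b≤a
g: translate: b→110 (≡1130 mod 510), so (255,1130,1252)→(255,110,12)
g: flip: (255,110,12)→(12,-110,255)
g: translate: b→10 (≡-110 mod 24), so (12,-110,255)→(12,10,5)
g: flip: (12,10,5)→(5,-10,12)
g: translate: b→0 (≡-10 mod 10), so (5,-10,12)→(5,0,7)
g: reduced (well bottom): (5,0,7) with a≤c, −a<b≤a
reduced forms (5, 0, 7) vs (5, 0, 7) ⇒ equivalent

yes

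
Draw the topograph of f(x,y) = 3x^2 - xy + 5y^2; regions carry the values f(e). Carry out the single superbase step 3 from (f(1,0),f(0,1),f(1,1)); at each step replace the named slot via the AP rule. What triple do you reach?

start (3,5,7) = (f(1,0),f(0,1),f(1,1))
replace slot 3: 2·(3+5) − 7 = 9 → (3,5,9)

3,5,9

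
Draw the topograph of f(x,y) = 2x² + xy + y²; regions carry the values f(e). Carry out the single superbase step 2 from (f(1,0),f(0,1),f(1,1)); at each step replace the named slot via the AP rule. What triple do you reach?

start (2,1,4) = (f(1,0),f(0,1),f(1,1))
replace slot 2: 2·(2+4) − 1 = 11 → (2,11,4)

2,11,4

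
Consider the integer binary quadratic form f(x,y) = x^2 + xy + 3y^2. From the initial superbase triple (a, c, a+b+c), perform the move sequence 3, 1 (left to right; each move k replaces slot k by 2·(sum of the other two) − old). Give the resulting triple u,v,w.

start (1,3,5) = (f(1,0),f(0,1),f(1,1))
replace slot 3: 2·(1+3) − 5 = 3 → (1,3,3)
replace slot 1: 2·(3+3) − 1 = 11 → (11,3,3)

11,3,3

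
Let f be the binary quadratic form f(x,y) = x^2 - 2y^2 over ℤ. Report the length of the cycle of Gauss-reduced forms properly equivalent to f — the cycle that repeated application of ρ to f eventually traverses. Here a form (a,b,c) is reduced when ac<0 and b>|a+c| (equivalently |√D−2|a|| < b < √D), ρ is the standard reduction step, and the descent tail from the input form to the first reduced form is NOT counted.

D = 8, ⌊√D⌋ = 2
descent: ρ → (-2,0,1)
descent: ρ → (1,2,-1)  [lands on river]
river: ρ → (-1,2,1)
ρ-cycle length = 2 (tail of 2 descent steps not counted)

2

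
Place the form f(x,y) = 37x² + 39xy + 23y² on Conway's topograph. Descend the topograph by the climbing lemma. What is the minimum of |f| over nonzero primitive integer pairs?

translate: b→-35 (≡39 mod 74), so (37,39,23)→(37,-35,21)
flip: (37,-35,21)→(21,35,37)
translate: b→-7 (≡35 mod 42), so (21,35,37)→(21,-7,23)
reduced (well bottom): (21,-7,23) with a≤c, −a<b≤a
well minimum = a = 21

21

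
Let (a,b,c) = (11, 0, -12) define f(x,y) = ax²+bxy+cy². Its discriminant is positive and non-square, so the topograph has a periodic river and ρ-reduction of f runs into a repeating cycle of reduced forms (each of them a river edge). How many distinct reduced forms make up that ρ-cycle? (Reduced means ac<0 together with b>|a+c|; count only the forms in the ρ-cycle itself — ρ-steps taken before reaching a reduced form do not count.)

D = 528, ⌊√D⌋ = 22
descent: ρ → (-12,0,11)
descent: ρ → (11,22,-1)  [lands on river]
river: ρ → (-1,22,11)
ρ-cycle length = 2 (tail of 2 descent steps not counted)

2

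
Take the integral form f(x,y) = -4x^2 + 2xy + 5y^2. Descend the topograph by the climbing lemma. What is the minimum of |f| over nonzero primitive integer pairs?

river: ρ → (5,8,-1)
river: ρ → (-1,8,5)
river: ρ → (5,2,-4)
river: ρ → (-4,6,3)
river: ρ → (3,6,-4)
river: ρ → (-4,2,5)
closes: descent 0, river 6
min |a| on river = 1

1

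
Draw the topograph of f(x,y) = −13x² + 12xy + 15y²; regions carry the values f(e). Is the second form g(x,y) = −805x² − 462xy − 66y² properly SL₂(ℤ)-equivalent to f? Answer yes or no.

D₁ = 924, D₂ = 924
river cycle of f (length 8): (15, 18, -10), (-10, 22, 11), (11, 22, -10), (-10, 18, 15), (15, 12, -13), (-13, 14, 14), (14, 14, -13), (-13, 12, 15)
river cycle of g (length 8): (-13, 12, 15), (15, 18, -10), (-10, 22, 11), (11, 22, -10), (-10, 18, 15), (15, 12, -13), (-13, 14, 14), (14, 14, -13)
cycles coincide ⇒ equivalent

yes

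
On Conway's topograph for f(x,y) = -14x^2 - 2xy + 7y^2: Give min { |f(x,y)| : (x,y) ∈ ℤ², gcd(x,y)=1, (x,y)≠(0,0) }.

descent: ρ → (7,16,-5)  [lands on river]
river: ρ → (-5,14,10)
river: ρ → (10,6,-9)
river: ρ → (-9,12,7)
closes: descent 1, river 4
min |a| on river = 5

5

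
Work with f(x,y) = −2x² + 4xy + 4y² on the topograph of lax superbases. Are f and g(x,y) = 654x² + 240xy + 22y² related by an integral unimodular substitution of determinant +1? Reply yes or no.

D₁ = 48, D₂ = 48
river cycle of f (length 2): (4, 4, -2), (-2, 4, 4)
river cycle of g (length 2): (4, 4, -2), (-2, 4, 4)
cycles coincide ⇒ equivalent

yes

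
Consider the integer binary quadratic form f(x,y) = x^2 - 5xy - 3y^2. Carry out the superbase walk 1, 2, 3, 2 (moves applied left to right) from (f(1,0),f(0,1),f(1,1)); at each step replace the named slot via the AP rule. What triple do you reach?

start (1,-3,-7) = (f(1,0),f(0,1),f(1,1))
replace slot 1: 2·((-3)+(-7)) − 1 = -21 → (-21,-3,-7)
replace slot 2: 2·((-21)+(-7)) − (-3) = -53 → (-21,-53,-7)
replace slot 3: 2·((-21)+(-53)) − (-7) = -141 → (-21,-53,-141)
replace slot 2: 2·((-21)+(-141)) − (-53) = -271 → (-21,-271,-141)

-21,-271,-141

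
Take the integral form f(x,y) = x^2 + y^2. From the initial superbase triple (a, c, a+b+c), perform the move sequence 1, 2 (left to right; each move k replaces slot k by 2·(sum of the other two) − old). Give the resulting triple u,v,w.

start (1,1,2) = (f(1,0),f(0,1),f(1,1))
replace slot 1: 2·(1+2) − 1 = 5 → (5,1,2)
replace slot 2: 2·(5+2) − 1 = 13 → (5,13,2)

5,13,2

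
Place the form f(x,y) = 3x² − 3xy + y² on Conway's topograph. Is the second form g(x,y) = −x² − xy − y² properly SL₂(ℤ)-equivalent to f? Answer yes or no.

D₁ = -3, D₂ = -3
f: translate: b→3 (≡-3 mod 6), so (3,-3,1)→(3,3,1)
f: flip: (3,3,1)→(1,-3,3)
f: translate: b→1 (≡-3 mod 2), so (1,-3,3)→(1,1,1)
f: reduced (well bottom): (1,1,1) with a≤c, −a<b≤a
g is negative-definite; reduce −g:
−g: reduced (well bottom): (1,1,1) with a≤c, −a<b≤a
flip sign back: reduced form of g is (-1,-1,-1)
reduced forms (1, 1, 1) vs (-1, -1, -1) ⇒ inequivalent

no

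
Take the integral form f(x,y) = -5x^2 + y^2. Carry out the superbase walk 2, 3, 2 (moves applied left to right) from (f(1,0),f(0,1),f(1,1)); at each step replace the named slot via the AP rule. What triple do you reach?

start (-5,1,-4) = (f(1,0),f(0,1),f(1,1))
replace slot 2: 2·((-5)+(-4)) − 1 = -19 → (-5,-19,-4)
replace slot 3: 2·((-5)+(-19)) − (-4) = -44 → (-5,-19,-44)
replace slot 2: 2·((-5)+(-44)) − (-19) = -79 → (-5,-79,-44)

-5,-79,-44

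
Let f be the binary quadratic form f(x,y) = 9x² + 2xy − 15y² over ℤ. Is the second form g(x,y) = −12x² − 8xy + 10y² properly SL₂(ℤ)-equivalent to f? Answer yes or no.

D₁ = 544, D₂ = 544
river cycle of f (length 4): (9, 20, -4), (-4, 20, 9), (9, 16, -8), (-8, 16, 9)
river cycle of g (length 6): (10, 8, -12), (-12, 16, 6), (6, 20, -6), (-6, 16, 12), (12, 8, -10), (-10, 12, 10)
cycles differ ⇒ inequivalent

no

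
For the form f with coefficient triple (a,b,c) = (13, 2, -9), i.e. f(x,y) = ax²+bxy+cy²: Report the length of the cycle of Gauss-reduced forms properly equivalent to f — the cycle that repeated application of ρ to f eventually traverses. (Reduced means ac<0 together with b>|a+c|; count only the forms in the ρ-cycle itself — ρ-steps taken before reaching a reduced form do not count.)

D = 472, ⌊√D⌋ = 21
descent: ρ → (-9,16,6)  [lands on river]
river: ρ → (6,20,-3)
river: ρ → (-3,16,18)
river: ρ → (18,20,-1)
river: ρ → (-1,20,18)
river: ρ → (18,16,-3)
river: ρ → (-3,20,6)
river: ρ → (6,16,-9)
river: ρ → (-9,20,2)
river: ρ → (2,20,-9)
ρ-cycle length = 10 (tail of 1 descent step not counted)

10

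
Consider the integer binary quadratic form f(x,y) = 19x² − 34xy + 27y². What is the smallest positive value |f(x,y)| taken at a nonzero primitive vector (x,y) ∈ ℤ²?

translate: b→4 (≡-34 mod 38), so (19,-34,27)→(19,4,12)
flip: (19,4,12)→(12,-4,19)
reduced (well bottom): (12,-4,19) with a≤c, −a<b≤a
well minimum = a = 12

12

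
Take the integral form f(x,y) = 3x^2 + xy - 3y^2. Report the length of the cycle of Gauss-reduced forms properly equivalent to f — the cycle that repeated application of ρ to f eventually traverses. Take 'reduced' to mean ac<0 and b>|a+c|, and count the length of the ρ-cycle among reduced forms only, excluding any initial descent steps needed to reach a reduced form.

D = 37, ⌊√D⌋ = 6
river: ρ → (-3,5,1)
river: ρ → (1,5,-3)
river: ρ → (-3,1,3)
river: ρ → (3,5,-1)
river: ρ → (-1,5,3)
river: ρ → (3,1,-3)
ρ-cycle length = 6 (tail of 0 descent steps not counted)

6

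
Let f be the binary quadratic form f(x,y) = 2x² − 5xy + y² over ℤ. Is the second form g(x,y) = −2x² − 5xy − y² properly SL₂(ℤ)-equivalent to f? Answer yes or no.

D₁ = 17, D₂ = 17
river cycle of f (length 6): (1, 3, -2), (-2, 1, 2), (2, 3, -1), (-1, 3, 2), (2, 1, -2), (-2, 3, 1)
river cycle of g (length 6): (-1, 3, 2), (2, 1, -2), (-2, 3, 1), (1, 3, -2), (-2, 1, 2), (2, 3, -1)
cycles coincide ⇒ equivalent

yes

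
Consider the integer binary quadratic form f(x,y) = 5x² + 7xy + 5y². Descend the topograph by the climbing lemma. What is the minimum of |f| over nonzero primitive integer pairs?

translate: b→-3 (≡7 mod 10), so (5,7,5)→(5,-3,3)
flip: (5,-3,3)→(3,3,5)
reduced (well bottom): (3,3,5) with a≤c, −a<b≤a
well minimum = a = 3

3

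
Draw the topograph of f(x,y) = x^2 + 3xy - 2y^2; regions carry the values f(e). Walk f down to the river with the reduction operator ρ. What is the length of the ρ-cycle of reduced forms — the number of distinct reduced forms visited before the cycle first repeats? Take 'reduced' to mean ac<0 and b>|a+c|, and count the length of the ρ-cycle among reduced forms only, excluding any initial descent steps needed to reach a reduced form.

D = 17, ⌊√D⌋ = 4
river: ρ → (-2,1,2)
river: ρ → (2,3,-1)
river: ρ → (-1,3,2)
river: ρ → (2,1,-2)
river: ρ → (-2,3,1)
river: ρ → (1,3,-2)
ρ-cycle length = 6 (tail of 0 descent steps not counted)

6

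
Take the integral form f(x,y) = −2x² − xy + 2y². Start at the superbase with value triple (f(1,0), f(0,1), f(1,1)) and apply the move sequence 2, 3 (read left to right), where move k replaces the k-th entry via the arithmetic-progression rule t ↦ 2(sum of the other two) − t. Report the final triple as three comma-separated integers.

start (-2,2,-1) = (f(1,0),f(0,1),f(1,1))
replace slot 2: 2·((-2)+(-1)) − 2 = -8 → (-2,-8,-1)
replace slot 3: 2·((-2)+(-8)) − (-1) = -19 → (-2,-8,-19)

-2,-8,-19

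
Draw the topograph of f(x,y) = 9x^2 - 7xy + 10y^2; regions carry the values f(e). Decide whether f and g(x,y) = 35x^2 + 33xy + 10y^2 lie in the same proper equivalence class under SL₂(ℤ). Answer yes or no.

D₁ = -311, D₂ = -311
f: reduced (well bottom): (9,-7,10) with a≤c, −a<b≤a
g: flip: (35,33,10)→(10,-33,35)
g: translate: b→7 (≡-33 mod 20), so (10,-33,35)→(10,7,9)
g: flip: (10,7,9)→(9,-7,10)
g: reduced (well bottom): (9,-7,10) with a≤c, −a<b≤a
reduced forms (9, -7, 10) vs (9, -7, 10) ⇒ equivalent

yes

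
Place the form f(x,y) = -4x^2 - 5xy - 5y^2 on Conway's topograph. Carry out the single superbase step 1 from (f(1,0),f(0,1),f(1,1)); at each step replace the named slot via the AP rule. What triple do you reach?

start (-4,-5,-14) = (f(1,0),f(0,1),f(1,1))
replace slot 1: 2·((-5)+(-14)) − (-4) = -34 → (-34,-5,-14)

-34,-5,-14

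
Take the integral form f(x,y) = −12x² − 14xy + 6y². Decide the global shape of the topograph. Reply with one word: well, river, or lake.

D = b²−4ac = (-14)² − 4·(-12)·6 = 484
D = 22² is a perfect square ⇒ form factors over ℤ ⇒ lakes

lake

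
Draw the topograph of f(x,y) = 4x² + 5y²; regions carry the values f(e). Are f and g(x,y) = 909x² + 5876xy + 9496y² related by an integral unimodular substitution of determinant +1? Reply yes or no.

D₁ = -80, D₂ = -80
f: reduced (well bottom): (4,0,5) with a≤c, −a<b≤a
g: translate: b→422 (≡5876 mod 1818), so (909,5876,9496)→(909,422,49)
g: flip: (909,422,49)→(49,-422,909)
g: translate: b→-30 (≡-422 mod 98), so (49,-422,909)→(49,-30,5)
g: flip: (49,-30,5)→(5,30,49)
g: translate: b→0 (≡30 mod 10), so (5,30,49)→(5,0,4)
g: flip: (5,0,4)→(4,0,5)
g: reduced (well bottom): (4,0,5) with a≤c, −a<b≤a
reduced forms (4, 0, 5) vs (4, 0, 5) ⇒ equivalent

yes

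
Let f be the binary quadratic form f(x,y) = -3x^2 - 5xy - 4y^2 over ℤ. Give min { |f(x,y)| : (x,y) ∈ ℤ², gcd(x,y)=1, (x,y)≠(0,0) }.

translate: b→-1 (≡5 mod 6), so (3,5,4)→(3,-1,2)
flip: (3,-1,2)→(2,1,3)
reduced (well bottom): (2,1,3) with a≤c, −a<b≤a
well minimum |f| = |-2| = 2 (negative-definite)

2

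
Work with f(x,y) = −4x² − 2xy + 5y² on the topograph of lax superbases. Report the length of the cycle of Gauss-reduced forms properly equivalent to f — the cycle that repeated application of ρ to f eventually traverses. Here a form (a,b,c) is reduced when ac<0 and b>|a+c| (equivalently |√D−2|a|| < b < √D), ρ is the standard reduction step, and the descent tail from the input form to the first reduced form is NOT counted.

D = 84, ⌊√D⌋ = 9
descent: ρ → (5,2,-4)  [lands on river]
river: ρ → (-4,6,3)
river: ρ → (3,6,-4)
river: ρ → (-4,2,5)
river: ρ → (5,8,-1)
river: ρ → (-1,8,5)
ρ-cycle length = 6 (tail of 1 descent step not counted)

6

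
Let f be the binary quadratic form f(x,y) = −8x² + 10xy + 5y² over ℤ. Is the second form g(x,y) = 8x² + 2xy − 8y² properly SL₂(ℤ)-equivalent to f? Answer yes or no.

D₁ = 260, D₂ = 260
river cycle of f (length 10): (5, 10, -8), (-8, 6, 7), (7, 8, -7), (-7, 6, 8), (8, 10, -5), (-5, 10, 8), (8, 6, -7), (-7, 8, 7), (7, 6, -8), (-8, 10, 5)
river cycle of g (length 6): (-8, 14, 2), (2, 14, -8), (-8, 2, 8), (8, 14, -2), (-2, 14, 8), (8, 2, -8)
cycles differ ⇒ inequivalent

no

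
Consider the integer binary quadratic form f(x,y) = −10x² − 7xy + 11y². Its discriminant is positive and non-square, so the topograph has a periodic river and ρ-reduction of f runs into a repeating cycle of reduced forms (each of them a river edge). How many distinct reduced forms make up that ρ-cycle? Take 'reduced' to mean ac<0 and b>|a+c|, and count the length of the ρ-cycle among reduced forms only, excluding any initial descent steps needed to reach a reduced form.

D = 489, ⌊√D⌋ = 22
descent: ρ → (11,7,-10)  [lands on river]
river: ρ → (-10,13,8)
river: ρ → (8,19,-4)
river: ρ → (-4,21,3)
river: ρ → (3,21,-4)
river: ρ → (-4,19,8)
river: ρ → (8,13,-10)
river: ρ → (-10,7,11)
river: ρ → (11,15,-6)
river: ρ → (-6,21,2)
river: ρ → (2,19,-16)
river: ρ → (-16,13,5)
river: ρ → (5,17,-10)
river: ρ → (-10,3,12)
river: ρ → (12,21,-1)
river: ρ → (-1,21,12)
river: ρ → (12,3,-10)
river: ρ → (-10,17,5)
river: ρ → (5,13,-16)
river: ρ → (-16,19,2)
river: ρ → (2,21,-6)
river: ρ → (-6,15,11)
ρ-cycle length = 22 (tail of 1 descent step not counted)

22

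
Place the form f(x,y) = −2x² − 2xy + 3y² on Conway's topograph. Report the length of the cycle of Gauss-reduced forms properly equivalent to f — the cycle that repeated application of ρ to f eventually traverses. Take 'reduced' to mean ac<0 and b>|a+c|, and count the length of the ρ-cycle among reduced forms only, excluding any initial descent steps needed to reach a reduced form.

D = 28, ⌊√D⌋ = 5
descent: ρ → (3,2,-2)  [lands on river]
river: ρ → (-2,2,3)
river: ρ → (3,4,-1)
river: ρ → (-1,4,3)
ρ-cycle length = 4 (tail of 1 descent step not counted)

4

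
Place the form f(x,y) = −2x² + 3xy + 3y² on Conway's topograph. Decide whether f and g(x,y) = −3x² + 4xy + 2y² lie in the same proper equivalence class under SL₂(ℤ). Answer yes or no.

D₁ = 33, D₂ = 40
discriminants differ ⇒ not SL₂(ℤ)-equivalent

no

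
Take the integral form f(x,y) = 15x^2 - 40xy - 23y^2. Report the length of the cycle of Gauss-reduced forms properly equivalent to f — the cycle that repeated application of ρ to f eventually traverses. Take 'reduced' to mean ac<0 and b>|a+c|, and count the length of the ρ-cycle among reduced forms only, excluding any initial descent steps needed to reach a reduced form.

D = 2980, ⌊√D⌋ = 54
descent: ρ → (-23,40,15)  [lands on river]
river: ρ → (15,50,-8)
river: ρ → (-8,46,27)
river: ρ → (27,8,-27)
river: ρ → (-27,46,8)
river: ρ → (8,50,-15)
river: ρ → (-15,40,23)
river: ρ → (23,52,-3)
river: ρ → (-3,50,40)
river: ρ → (40,30,-13)
river: ρ → (-13,48,13)
river: ρ → (13,30,-40)
river: ρ → (-40,50,3)
river: ρ → (3,52,-23)
ρ-cycle length = 14 (tail of 1 descent step not counted)

14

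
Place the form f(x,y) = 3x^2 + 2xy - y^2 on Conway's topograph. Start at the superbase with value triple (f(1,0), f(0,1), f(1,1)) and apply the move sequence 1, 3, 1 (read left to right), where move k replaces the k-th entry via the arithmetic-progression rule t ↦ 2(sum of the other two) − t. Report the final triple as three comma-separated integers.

start (3,-1,4) = (f(1,0),f(0,1),f(1,1))
replace slot 1: 2·((-1)+4) − 3 = 3 → (3,-1,4)
replace slot 3: 2·(3+(-1)) − 4 = 0 → (3,-1,0)
replace slot 1: 2·((-1)+0) − 3 = -5 → (-5,-1,0)

-5,-1,0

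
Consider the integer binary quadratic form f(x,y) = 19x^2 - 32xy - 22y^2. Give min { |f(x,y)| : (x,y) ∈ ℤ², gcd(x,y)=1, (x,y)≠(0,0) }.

descent: ρ → (-22,32,19)  [lands on river]
river: ρ → (19,44,-10)
river: ρ → (-10,36,35)
river: ρ → (35,34,-11)
river: ρ → (-11,32,38)
river: ρ → (38,44,-5)
river: ρ → (-5,46,29)
river: ρ → (29,12,-22)
closes: descent 1, river 8
min |a| on river = 5

5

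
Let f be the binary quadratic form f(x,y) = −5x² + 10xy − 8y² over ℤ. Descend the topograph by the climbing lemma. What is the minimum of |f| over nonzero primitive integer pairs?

translate: b→0 (≡-10 mod 10), so (5,-10,8)→(5,0,3)
flip: (5,0,3)→(3,0,5)
reduced (well bottom): (3,0,5) with a≤c, −a<b≤a
well minimum |f| = |-3| = 3 (negative-definite)

3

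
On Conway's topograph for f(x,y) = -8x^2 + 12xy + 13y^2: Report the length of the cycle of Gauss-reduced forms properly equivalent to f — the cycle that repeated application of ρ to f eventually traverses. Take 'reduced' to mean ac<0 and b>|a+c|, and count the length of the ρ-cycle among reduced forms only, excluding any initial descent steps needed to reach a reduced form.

D = 560, ⌊√D⌋ = 23
river: ρ → (13,14,-7)
river: ρ → (-7,14,13)
river: ρ → (13,12,-8)
river: ρ → (-8,20,5)
river: ρ → (5,20,-8)
river: ρ → (-8,12,13)
ρ-cycle length = 6 (tail of 0 descent steps not counted)

6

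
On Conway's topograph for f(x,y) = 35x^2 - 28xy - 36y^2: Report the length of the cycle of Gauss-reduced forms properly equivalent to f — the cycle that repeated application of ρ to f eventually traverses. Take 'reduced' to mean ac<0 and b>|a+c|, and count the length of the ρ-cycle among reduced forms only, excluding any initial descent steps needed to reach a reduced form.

D = 5824, ⌊√D⌋ = 76
descent: ρ → (-36,28,35)  [lands on river]
river: ρ → (35,42,-29)
river: ρ → (-29,74,3)
river: ρ → (3,76,-4)
river: ρ → (-4,76,3)
river: ρ → (3,74,-29)
river: ρ → (-29,42,35)
river: ρ → (35,28,-36)
river: ρ → (-36,44,27)
river: ρ → (27,64,-16)
river: ρ → (-16,64,27)
river: ρ → (27,44,-36)
ρ-cycle length = 12 (tail of 1 descent step not counted)

12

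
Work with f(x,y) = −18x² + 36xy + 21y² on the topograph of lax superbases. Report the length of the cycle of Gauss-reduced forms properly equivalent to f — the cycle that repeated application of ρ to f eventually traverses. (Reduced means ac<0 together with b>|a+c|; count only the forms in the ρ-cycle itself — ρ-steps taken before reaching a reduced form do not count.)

D = 2808, ⌊√D⌋ = 52
river: ρ → (21,48,-6)
river: ρ → (-6,48,21)
river: ρ → (21,36,-18)
river: ρ → (-18,36,21)
ρ-cycle length = 4 (tail of 0 descent steps not counted)

4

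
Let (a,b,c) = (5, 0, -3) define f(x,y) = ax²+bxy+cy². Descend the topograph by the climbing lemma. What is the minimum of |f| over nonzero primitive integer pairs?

descent: ρ → (-3,6,2)  [lands on river]
river: ρ → (2,6,-3)
closes: descent 1, river 2
min |a| on river = 2

2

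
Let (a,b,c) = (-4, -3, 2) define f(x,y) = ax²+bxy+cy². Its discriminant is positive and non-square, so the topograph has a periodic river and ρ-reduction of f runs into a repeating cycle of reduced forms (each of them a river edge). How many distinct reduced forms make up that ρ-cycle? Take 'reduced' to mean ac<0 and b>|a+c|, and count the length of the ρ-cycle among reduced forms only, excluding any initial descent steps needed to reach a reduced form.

D = 41, ⌊√D⌋ = 6
descent: ρ → (2,3,-4)  [lands on river]
river: ρ → (-4,5,1)
river: ρ → (1,5,-4)
river: ρ → (-4,3,2)
river: ρ → (2,5,-2)
river: ρ → (-2,3,4)
river: ρ → (4,5,-1)
river: ρ → (-1,5,4)
river: ρ → (4,3,-2)
river: ρ → (-2,5,2)
ρ-cycle length = 10 (tail of 1 descent step not counted)

10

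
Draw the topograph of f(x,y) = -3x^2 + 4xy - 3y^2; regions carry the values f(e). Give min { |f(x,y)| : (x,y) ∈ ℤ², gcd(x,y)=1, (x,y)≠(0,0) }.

translate: b→2 (≡-4 mod 6), so (3,-4,3)→(3,2,2)
flip: (3,2,2)→(2,-2,3)
translate: b→2 (≡-2 mod 4), so (2,-2,3)→(2,2,3)
reduced (well bottom): (2,2,3) with a≤c, −a<b≤a
well minimum |f| = |-2| = 2 (negative-definite)

2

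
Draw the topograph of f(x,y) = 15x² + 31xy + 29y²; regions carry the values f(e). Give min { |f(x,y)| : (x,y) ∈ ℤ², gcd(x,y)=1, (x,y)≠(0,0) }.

translate: b→1 (≡31 mod 30), so (15,31,29)→(15,1,13)
flip: (15,1,13)→(13,-1,15)
reduced (well bottom): (13,-1,15) with a≤c, −a<b≤a
well minimum = a = 13

13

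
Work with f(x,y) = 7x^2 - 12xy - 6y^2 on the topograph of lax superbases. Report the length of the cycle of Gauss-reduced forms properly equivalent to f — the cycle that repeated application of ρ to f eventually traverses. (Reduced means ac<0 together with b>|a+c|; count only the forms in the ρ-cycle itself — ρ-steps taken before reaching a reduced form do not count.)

D = 312, ⌊√D⌋ = 17
descent: ρ → (-6,12,7)  [lands on river]
river: ρ → (7,16,-2)
river: ρ → (-2,16,7)
river: ρ → (7,12,-6)
ρ-cycle length = 4 (tail of 1 descent step not counted)

4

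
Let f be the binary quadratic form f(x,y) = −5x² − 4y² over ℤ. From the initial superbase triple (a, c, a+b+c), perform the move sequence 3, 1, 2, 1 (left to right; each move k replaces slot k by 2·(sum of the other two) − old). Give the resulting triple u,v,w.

start (-5,-4,-9) = (f(1,0),f(0,1),f(1,1))
replace slot 3: 2·((-5)+(-4)) − (-9) = -9 → (-5,-4,-9)
replace slot 1: 2·((-4)+(-9)) − (-5) = -21 → (-21,-4,-9)
replace slot 2: 2·((-21)+(-9)) − (-4) = -56 → (-21,-56,-9)
replace slot 1: 2·((-56)+(-9)) − (-21) = -109 → (-109,-56,-9)

-109,-56,-9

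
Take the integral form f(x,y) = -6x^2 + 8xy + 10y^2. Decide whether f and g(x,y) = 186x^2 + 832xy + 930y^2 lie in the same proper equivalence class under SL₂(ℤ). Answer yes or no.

D₁ = 304, D₂ = 304
river cycle of f (length 6): (10, 12, -4), (-4, 12, 10), (10, 8, -6), (-6, 16, 2), (2, 16, -6), (-6, 8, 10)
river cycle of g (length 6): (10, 12, -4), (-4, 12, 10), (10, 8, -6), (-6, 16, 2), (2, 16, -6), (-6, 8, 10)
cycles coincide ⇒ equivalent

yes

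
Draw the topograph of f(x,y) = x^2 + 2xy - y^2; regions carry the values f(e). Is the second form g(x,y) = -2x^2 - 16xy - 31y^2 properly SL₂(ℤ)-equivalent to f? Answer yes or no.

D₁ = 8, D₂ = 8
river cycle of f (length 2): (-1, 2, 1), (1, 2, -1)
river cycle of g (length 2): (1, 2, -1), (-1, 2, 1)
cycles coincide ⇒ equivalent

yes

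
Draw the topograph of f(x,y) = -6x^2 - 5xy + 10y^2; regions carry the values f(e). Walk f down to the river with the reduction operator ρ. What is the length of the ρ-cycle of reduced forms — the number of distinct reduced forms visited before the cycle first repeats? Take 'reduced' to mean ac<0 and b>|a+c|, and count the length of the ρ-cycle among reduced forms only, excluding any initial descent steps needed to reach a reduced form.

D = 265, ⌊√D⌋ = 16
descent: ρ → (10,5,-6)  [lands on river]
river: ρ → (-6,7,9)
river: ρ → (9,11,-4)
river: ρ → (-4,13,6)
river: ρ → (6,11,-6)
river: ρ → (-6,13,4)
river: ρ → (4,11,-9)
river: ρ → (-9,7,6)
river: ρ → (6,5,-10)
river: ρ → (-10,15,1)
river: ρ → (1,15,-10)
river: ρ → (-10,5,6)
river: ρ → (6,7,-9)
river: ρ → (-9,11,4)
river: ρ → (4,13,-6)
river: ρ → (-6,11,6)
river: ρ → (6,13,-4)
river: ρ → (-4,11,9)
river: ρ → (9,7,-6)
river: ρ → (-6,5,10)
river: ρ → (10,15,-1)
river: ρ → (-1,15,10)
ρ-cycle length = 22 (tail of 1 descent step not counted)

22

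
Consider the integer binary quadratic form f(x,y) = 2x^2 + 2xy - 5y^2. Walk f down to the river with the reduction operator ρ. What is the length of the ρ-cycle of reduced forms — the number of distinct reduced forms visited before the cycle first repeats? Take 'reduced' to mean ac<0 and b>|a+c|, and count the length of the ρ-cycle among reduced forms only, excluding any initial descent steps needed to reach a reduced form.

D = 44, ⌊√D⌋ = 6
descent: ρ → (-5,-2,2)
descent: ρ → (2,6,-1)  [lands on river]
river: ρ → (-1,6,2)
ρ-cycle length = 2 (tail of 2 descent steps not counted)

2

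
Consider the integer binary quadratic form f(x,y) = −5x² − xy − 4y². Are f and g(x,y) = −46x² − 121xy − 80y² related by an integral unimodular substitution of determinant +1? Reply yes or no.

D₁ = -79, D₂ = -79
f is negative-definite; reduce −f:
−f: flip: (5,1,4)→(4,-1,5)
−f: reduced (well bottom): (4,-1,5) with a≤c, −a<b≤a
flip sign back: reduced form of f is (-4,1,-5)
g is negative-definite; reduce −g:
−g: translate: b→29 (≡121 mod 92), so (46,121,80)→(46,29,5)
−g: flip: (46,29,5)→(5,-29,46)
−g: translate: b→1 (≡-29 mod 10), so (5,-29,46)→(5,1,4)
−g: flip: (5,1,4)→(4,-1,5)
−g: reduced (well bottom): (4,-1,5) with a≤c, −a<b≤a
flip sign back: reduced form of g is (-4,1,-5)
reduced forms (-4, 1, -5) vs (-4, 1, -5) ⇒ equivalent

yes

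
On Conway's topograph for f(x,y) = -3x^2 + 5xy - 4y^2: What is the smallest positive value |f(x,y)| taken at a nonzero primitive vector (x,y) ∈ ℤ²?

translate: b→1 (≡-5 mod 6), so (3,-5,4)→(3,1,2)
flip: (3,1,2)→(2,-1,3)
reduced (well bottom): (2,-1,3) with a≤c, −a<b≤a
well minimum |f| = |-2| = 2 (negative-definite)

2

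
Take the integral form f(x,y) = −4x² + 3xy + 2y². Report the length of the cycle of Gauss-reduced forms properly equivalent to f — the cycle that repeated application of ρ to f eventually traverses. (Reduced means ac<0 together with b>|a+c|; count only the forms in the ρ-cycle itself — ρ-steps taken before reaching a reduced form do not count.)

D = 41, ⌊√D⌋ = 6
river: ρ → (2,5,-2)
river: ρ → (-2,3,4)
river: ρ → (4,5,-1)
river: ρ → (-1,5,4)
river: ρ → (4,3,-2)
river: ρ → (-2,5,2)
river: ρ → (2,3,-4)
river: ρ → (-4,5,1)
river: ρ → (1,5,-4)
river: ρ → (-4,3,2)
ρ-cycle length = 10 (tail of 0 descent steps not counted)

10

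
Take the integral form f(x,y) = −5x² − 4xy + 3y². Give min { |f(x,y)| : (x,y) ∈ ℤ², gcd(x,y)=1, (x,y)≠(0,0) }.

descent: ρ → (3,4,-5)  [lands on river]
river: ρ → (-5,6,2)
river: ρ → (2,6,-5)
river: ρ → (-5,4,3)
river: ρ → (3,8,-1)
river: ρ → (-1,8,3)
closes: descent 1, river 6
min |a| on river = 1

1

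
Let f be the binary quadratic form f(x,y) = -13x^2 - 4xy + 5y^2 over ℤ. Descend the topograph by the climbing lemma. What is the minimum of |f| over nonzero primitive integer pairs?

descent: ρ → (5,14,-4)  [lands on river]
river: ρ → (-4,10,11)
river: ρ → (11,12,-3)
river: ρ → (-3,12,11)
river: ρ → (11,10,-4)
river: ρ → (-4,14,5)
river: ρ → (5,16,-1)
river: ρ → (-1,16,5)
closes: descent 1, river 8
min |a| on river = 1

1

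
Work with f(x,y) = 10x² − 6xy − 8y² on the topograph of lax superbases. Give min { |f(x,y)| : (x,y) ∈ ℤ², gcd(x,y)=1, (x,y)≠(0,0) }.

descent: ρ → (-8,6,10)  [lands on river]
river: ρ → (10,14,-4)
river: ρ → (-4,18,2)
river: ρ → (2,18,-4)
river: ρ → (-4,14,10)
river: ρ → (10,6,-8)
river: ρ → (-8,10,8)
river: ρ → (8,6,-10)
river: ρ → (-10,14,4)
river: ρ → (4,18,-2)
river: ρ → (-2,18,4)
river: ρ → (4,14,-10)
river: ρ → (-10,6,8)
river: ρ → (8,10,-8)
closes: descent 1, river 14
min |a| on river = 2

2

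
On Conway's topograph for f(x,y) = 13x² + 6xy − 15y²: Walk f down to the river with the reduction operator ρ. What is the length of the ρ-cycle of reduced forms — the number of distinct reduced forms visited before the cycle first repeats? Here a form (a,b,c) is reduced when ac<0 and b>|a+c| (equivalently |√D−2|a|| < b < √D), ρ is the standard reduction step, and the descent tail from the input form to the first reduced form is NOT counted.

D = 816, ⌊√D⌋ = 28
river: ρ → (-15,24,4)
river: ρ → (4,24,-15)
river: ρ → (-15,6,13)
river: ρ → (13,20,-8)
river: ρ → (-8,28,1)
river: ρ → (1,28,-8)
river: ρ → (-8,20,13)
river: ρ → (13,6,-15)
ρ-cycle length = 8 (tail of 0 descent steps not counted)

8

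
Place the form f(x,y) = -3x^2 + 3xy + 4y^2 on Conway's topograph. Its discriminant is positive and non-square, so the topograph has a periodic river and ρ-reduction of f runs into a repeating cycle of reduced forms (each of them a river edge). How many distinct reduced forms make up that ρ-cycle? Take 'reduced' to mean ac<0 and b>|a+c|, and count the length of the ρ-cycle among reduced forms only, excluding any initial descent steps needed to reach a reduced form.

D = 57, ⌊√D⌋ = 7
river: ρ → (4,5,-2)
river: ρ → (-2,7,1)
river: ρ → (1,7,-2)
river: ρ → (-2,5,4)
river: ρ → (4,3,-3)
river: ρ → (-3,3,4)
ρ-cycle length = 6 (tail of 0 descent steps not counted)

6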